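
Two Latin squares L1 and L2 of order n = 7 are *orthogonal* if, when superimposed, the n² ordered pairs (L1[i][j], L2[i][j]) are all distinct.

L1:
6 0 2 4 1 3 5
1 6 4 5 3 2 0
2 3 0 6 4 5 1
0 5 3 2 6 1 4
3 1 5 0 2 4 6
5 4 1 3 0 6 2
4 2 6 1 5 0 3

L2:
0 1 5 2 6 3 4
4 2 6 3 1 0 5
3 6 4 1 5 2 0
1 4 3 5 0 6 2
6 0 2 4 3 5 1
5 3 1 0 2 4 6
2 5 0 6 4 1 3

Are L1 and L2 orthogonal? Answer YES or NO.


Form the n² = 49 superimposed pairs (L1[i][j], L2[i][j]), row by row (rows and columns indexed from 0):
row 0: (6,0) (0,1) (2,5) (4,2) (1,6) (3,3) (5,4)
row 1: (1,4) (6,2) (4,6) (5,3) (3,1) (2,0) (0,5)
row 2: (2,3) (3,6) (0,4) (6,1) (4,5) (5,2) (1,0)
row 3: (0,1) (5,4) (3,3) (2,5) (6,0) (1,6) (4,2)
row 4: (3,6) (1,0) (5,2) (0,4) (2,3) (4,5) (6,1)
row 5: (5,5) (4,3) (1,1) (3,0) (0,2) (6,4) (2,6)
row 6: (4,2) (2,5) (6,0) (1,6) (5,4) (0,1) (3,3)
Orthogonality requires all 49 pairs distinct.
But the pair (0,1) repeats: cell (0,1) has L1 = 0, L2 = 1, and cell (3,0) has L1 = 0, L2 = 1.
A repeated pair means some other pair never occurs (only 28 distinct pairs out of 49), so the squares are not orthogonal.
Conclusion: NO.

NO


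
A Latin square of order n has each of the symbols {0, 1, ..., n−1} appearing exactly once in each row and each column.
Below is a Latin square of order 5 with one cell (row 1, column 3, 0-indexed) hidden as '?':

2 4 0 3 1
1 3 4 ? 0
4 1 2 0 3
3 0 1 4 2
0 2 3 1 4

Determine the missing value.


Row 1 contains symbols [0, 1, 3, 4] — missing [2].
Column 3 contains symbols [0, 1, 3, 4] — missing [2].
The missing symbol must appear in both missing sets; intersection = [2].
Therefore the hidden value is 2.

Missing value = 2.


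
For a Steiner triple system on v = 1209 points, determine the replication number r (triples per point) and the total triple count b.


An STS(v) is a 2-(v, 3, 1) BIBD: block size k = 3, λ = 1.
Replication: r(k − 1) = λ(v − 1) ⇒ r·2 = 1209 − 1 = 1208 ⇒ r = 604.
Block count: b = v(v − 1)/6 = 1209·1208/6 = 1460472/6 = 243412.

r = 604, b = 243412.


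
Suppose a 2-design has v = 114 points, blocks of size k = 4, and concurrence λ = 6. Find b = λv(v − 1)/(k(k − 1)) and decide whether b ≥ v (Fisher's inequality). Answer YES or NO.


r = λ(v − 1)/(k − 1) = 6·113/3 = 226.
b = vr/k = 114·226/4 = 6441.
Fisher's inequality: b ≥ v ⇔ 6441 ≥ 114? YES.

YES


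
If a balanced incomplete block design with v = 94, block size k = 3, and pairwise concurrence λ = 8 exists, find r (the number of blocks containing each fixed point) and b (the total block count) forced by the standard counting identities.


Any 2-(v, k, λ) BIBD satisfies two necessary conditions:
  (i)  Each point sits in r blocks, and counting incidences through any fixed point gives r(k − 1) = λ(v − 1), so r = λ(v − 1)/(k − 1).
  (ii) Total incidences bk = vr, so b = vr/k.
Step 1: r = λ(v − 1)/(k − 1) = 8·(94 − 1)/(3 − 1) = 8·93/2 = 744/2 = 372.
Step 2: b = vr/k = 94·372/3 = 34968/3 = 11656.
Check integrality: r = 372 ∈ Z ✓, b = 11656 ∈ Z ✓.
(These identities are necessary conditions: they determine r and b for any design with these parameters, but do not by themselves prove that one exists.)

r = 372, b = 11656.


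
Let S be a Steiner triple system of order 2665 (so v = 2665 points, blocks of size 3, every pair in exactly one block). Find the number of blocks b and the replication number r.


An STS(v) is a 2-(v, 3, 1) BIBD: block size k = 3, λ = 1.
Replication: r(k − 1) = λ(v − 1) ⇒ r·2 = 2665 − 1 = 2664 ⇒ r = 1332.
Block count: bk = vr ⇒ b·3 = 2665·1332 = 3549780 ⇒ b = 1183260.
(Check via b = v(v − 1)/6 = 2665·2664/6 = 7099560/6 = 1183260.)

r = 1332, b = 1183260.


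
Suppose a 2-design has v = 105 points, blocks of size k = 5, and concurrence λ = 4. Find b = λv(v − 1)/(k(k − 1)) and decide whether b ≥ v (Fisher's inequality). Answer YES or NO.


b = λv(v − 1)/(k(k − 1)) = 4·105·104/(5·4) = 43680/20 = 2184.
Compare with v = 105: b ≥ v, so Fisher's inequality holds.

YES


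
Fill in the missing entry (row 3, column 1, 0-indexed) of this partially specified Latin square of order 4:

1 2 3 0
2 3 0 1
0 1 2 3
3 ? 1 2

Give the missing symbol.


Row 3 contains symbols [1, 2, 3] — missing [0].
Column 1 contains symbols [1, 2, 3] — missing [0].
The missing symbol must appear in both missing sets; intersection = [0].
Therefore the hidden value is 0.

Missing value = 0.


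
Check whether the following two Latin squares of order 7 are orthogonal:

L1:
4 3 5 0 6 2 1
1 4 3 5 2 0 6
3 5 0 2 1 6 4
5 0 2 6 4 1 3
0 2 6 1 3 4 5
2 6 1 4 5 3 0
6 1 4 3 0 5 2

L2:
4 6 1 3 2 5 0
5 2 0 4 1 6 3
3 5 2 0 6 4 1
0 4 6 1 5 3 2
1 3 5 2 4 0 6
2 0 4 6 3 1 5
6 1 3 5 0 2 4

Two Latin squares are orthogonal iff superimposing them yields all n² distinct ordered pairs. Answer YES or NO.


Form the n² = 49 superimposed pairs (L1[i][j], L2[i][j]), row by row (rows and columns indexed from 0):
row 0: (4,4) (3,6) (5,1) (0,3) (6,2) (2,5) (1,0)
row 1: (1,5) (4,2) (3,0) (5,4) (2,1) (0,6) (6,3)
row 2: (3,3) (5,5) (0,2) (2,0) (1,6) (6,4) (4,1)
row 3: (5,0) (0,4) (2,6) (6,1) (4,5) (1,3) (3,2)
row 4: (0,1) (2,3) (6,5) (1,2) (3,4) (4,0) (5,6)
row 5: (2,2) (6,0) (1,4) (4,6) (5,3) (3,1) (0,5)
row 6: (6,6) (1,1) (4,3) (3,5) (0,0) (5,2) (2,4)
Orthogonality requires all 49 pairs distinct.
Check by first coordinate: for each symbol s of L1, list the L2 entries in the n cells where L1 = s; they must all differ.
  L1 = 0: L2 entries (in reading order) 3, 6, 2, 4, 1, 5, 0 — all 7 distinct ✓
  L1 = 1: L2 entries (in reading order) 0, 5, 6, 3, 2, 4, 1 — all 7 distinct ✓
  L1 = 2: L2 entries (in reading order) 5, 1, 0, 6, 3, 2, 4 — all 7 distinct ✓
  L1 = 3: L2 entries (in reading order) 6, 0, 3, 2, 4, 1, 5 — all 7 distinct ✓
  L1 = 4: L2 entries (in reading order) 4, 2, 1, 5, 0, 6, 3 — all 7 distinct ✓
  L1 = 5: L2 entries (in reading order) 1, 4, 5, 0, 6, 3, 2 — all 7 distinct ✓
  L1 = 6: L2 entries (in reading order) 2, 3, 4, 1, 5, 0, 6 — all 7 distinct ✓
Every symbol of L1 meets every symbol of L2 exactly once, so all 49 pairs are distinct (49 of 49).
Conclusion: YES.

YES


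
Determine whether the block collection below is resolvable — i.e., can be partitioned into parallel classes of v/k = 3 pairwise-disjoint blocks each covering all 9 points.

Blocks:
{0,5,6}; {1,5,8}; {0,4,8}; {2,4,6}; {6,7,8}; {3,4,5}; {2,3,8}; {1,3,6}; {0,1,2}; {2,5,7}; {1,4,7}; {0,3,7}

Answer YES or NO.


v = 9, block size k = 3, number of blocks = 12.
For resolvability, blocks must partition into parallel classes of size v/k = 3.
Total blocks must therefore be a multiple of 3: 12 = 3·4 + 0 ⇒ divisible ✓.
Greedy packing gives 4 candidate class(es). Each should be a full parallel class (size 3, covers all 9 points).
  Class 1 (3 blocks): {0,5,6}; {2,3,8}; {1,4,7}. Points covered: [0, 1, 2, 3, 4, 5, 6, 7, 8].
  Class 2 (3 blocks): {1,5,8}; {2,4,6}; {0,3,7}. Points covered: [0, 1, 2, 3, 4, 5, 6, 7, 8].
  Class 3 (3 blocks): {0,4,8}; {1,3,6}; {2,5,7}. Points covered: [0, 1, 2, 3, 4, 5, 6, 7, 8].
  Class 4 (3 blocks): {6,7,8}; {3,4,5}; {0,1,2}. Points covered: [0, 1, 2, 3, 4, 5, 6, 7, 8].
All classes full (size 3)? YES. All classes cover every point? YES.
Resolvable? YES.

YES


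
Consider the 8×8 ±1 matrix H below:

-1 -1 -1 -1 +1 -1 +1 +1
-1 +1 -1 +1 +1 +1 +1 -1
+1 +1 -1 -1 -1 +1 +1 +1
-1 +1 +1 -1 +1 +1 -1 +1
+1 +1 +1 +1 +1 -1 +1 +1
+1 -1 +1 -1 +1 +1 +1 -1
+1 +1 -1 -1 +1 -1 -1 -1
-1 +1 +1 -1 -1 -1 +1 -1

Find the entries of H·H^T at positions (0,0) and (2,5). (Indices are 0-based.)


Row 0 of H: [-1, -1, -1, -1, 1, -1, 1, 1].
Row 2 of H: [1, 1, -1, -1, -1, 1, 1, 1].
Row 5 of H: [1, -1, 1, -1, 1, 1, 1, -1].
(H·H^T)[0][0] = Σ_j H[0][j]·H[0][j] = (-1)² + (-1)² + (-1)² + (-1)² + (1)² + (-1)² + (1)² + (1)² = 1 + 1 + 1 + 1 + 1 + 1 + 1 + 1 = 8.
(H·H^T)[2][5] = Σ_j H[2][j]·H[5][j] = (1)·(1) + (1)·(-1) + (-1)·(1) + (-1)·(-1) + (-1)·(1) + (1)·(1) + (1)·(1) + (1)·(-1) = 1 + -1 + -1 + 1 + -1 + 1 + 1 + -1 = 0.
So rows 2 and 5 are orthogonal; the diagonal entry equals n = 8.

(0,0) entry = 8; (2,5) entry = 0.


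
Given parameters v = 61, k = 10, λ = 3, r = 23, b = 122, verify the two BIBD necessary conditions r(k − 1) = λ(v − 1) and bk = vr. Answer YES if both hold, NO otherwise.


Condition (i): r(k − 1) = 23·9 = 207; λ(v − 1) = 3·60 = 180. Match? NO.
Condition (ii): bk = 122·10 = 1220; vr = 61·23 = 1403. Match? NO.
Both conditions hold? NO.

NO


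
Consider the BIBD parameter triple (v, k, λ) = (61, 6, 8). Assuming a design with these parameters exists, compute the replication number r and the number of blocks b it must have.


Any 2-(v, k, λ) BIBD satisfies two necessary conditions:
  (i)  Each point sits in r blocks, and counting incidences through any fixed point gives r(k − 1) = λ(v − 1), so r = λ(v − 1)/(k − 1).
  (ii) Total incidences bk = vr, so b = vr/k.
Step 1: r = λ(v − 1)/(k − 1) = 8·(61 − 1)/(6 − 1) = 8·60/5 = 480/5 = 96.
Step 2: b = vr/k = 61·96/6 = 5856/6 = 976.
Check integrality: r = 96 ∈ Z ✓, b = 976 ∈ Z ✓.
(These identities are necessary conditions: they determine r and b for any design with these parameters, but do not by themselves prove that one exists.)

r = 96, b = 976.


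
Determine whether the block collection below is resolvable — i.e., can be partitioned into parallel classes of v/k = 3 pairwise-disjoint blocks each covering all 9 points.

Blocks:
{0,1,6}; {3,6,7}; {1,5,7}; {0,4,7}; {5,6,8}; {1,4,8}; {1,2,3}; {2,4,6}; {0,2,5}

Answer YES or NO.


v = 9, block size k = 3, number of blocks = 9.
For resolvability, blocks must partition into parallel classes of size v/k = 3.
Total blocks must therefore be a multiple of 3: 9 = 3·3 + 0 ⇒ divisible ✓.
Consider block {0,1,6}. It intersects every other block in the collection, so no parallel class of size 3 can contain it.
Since every block must belong to some parallel class in a resolution, the collection cannot be partitioned into parallel classes.
Resolvable? NO.

NO


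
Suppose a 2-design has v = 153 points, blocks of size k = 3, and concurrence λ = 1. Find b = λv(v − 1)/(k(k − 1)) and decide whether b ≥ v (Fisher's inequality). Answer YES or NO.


b = λv(v − 1)/(k(k − 1)) = 1·153·152/(3·2) = 23256/6 = 3876.
Compare with v = 153: b ≥ v, so Fisher's inequality holds.

YES


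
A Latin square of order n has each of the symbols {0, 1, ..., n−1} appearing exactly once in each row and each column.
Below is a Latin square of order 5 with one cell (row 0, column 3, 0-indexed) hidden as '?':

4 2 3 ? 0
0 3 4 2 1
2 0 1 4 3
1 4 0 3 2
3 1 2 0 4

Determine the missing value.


Row 0 contains symbols [0, 2, 3, 4] — missing [1].
Column 3 contains symbols [0, 2, 3, 4] — missing [1].
The missing symbol must appear in both missing sets; intersection = [1].
Therefore the hidden value is 1.

Missing value = 1.


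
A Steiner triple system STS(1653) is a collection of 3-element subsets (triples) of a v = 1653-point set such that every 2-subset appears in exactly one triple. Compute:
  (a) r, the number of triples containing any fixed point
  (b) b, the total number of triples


An STS(v) is a 2-(v, 3, 1) BIBD: block size k = 3, λ = 1.
Replication: r(k − 1) = λ(v − 1) ⇒ r·2 = 1653 − 1 = 1652 ⇒ r = 826.
Block count: bk = vr ⇒ b·3 = 1653·826 = 1365378 ⇒ b = 455126.

r = 826, b = 455126.


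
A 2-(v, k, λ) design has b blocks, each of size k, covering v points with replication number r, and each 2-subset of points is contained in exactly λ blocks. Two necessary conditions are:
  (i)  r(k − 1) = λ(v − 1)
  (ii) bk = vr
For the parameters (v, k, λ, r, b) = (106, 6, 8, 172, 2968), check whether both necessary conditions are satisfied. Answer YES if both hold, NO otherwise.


Condition (i): r(k − 1) = 172·5 = 860; λ(v − 1) = 8·105 = 840. Match? NO.
Condition (ii): bk = 2968·6 = 17808; vr = 106·172 = 18232. Match? NO.
Both conditions hold? NO.

NO


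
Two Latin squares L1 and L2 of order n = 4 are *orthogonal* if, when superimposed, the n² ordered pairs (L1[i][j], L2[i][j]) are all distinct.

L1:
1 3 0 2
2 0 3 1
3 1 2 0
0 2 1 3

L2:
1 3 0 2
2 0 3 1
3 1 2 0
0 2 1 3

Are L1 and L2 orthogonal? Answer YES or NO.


Form the n² = 16 superimposed pairs (L1[i][j], L2[i][j]), row by row (rows and columns indexed from 0):
row 0: (1,1) (3,3) (0,0) (2,2)
row 1: (2,2) (0,0) (3,3) (1,1)
row 2: (3,3) (1,1) (2,2) (0,0)
row 3: (0,0) (2,2) (1,1) (3,3)
Orthogonality requires all 16 pairs distinct.
But the pair (2,2) repeats: cell (0,3) has L1 = 2, L2 = 2, and cell (1,0) has L1 = 2, L2 = 2.
A repeated pair means some other pair never occurs (only 4 distinct pairs out of 16), so the squares are not orthogonal.
Conclusion: NO.

NO


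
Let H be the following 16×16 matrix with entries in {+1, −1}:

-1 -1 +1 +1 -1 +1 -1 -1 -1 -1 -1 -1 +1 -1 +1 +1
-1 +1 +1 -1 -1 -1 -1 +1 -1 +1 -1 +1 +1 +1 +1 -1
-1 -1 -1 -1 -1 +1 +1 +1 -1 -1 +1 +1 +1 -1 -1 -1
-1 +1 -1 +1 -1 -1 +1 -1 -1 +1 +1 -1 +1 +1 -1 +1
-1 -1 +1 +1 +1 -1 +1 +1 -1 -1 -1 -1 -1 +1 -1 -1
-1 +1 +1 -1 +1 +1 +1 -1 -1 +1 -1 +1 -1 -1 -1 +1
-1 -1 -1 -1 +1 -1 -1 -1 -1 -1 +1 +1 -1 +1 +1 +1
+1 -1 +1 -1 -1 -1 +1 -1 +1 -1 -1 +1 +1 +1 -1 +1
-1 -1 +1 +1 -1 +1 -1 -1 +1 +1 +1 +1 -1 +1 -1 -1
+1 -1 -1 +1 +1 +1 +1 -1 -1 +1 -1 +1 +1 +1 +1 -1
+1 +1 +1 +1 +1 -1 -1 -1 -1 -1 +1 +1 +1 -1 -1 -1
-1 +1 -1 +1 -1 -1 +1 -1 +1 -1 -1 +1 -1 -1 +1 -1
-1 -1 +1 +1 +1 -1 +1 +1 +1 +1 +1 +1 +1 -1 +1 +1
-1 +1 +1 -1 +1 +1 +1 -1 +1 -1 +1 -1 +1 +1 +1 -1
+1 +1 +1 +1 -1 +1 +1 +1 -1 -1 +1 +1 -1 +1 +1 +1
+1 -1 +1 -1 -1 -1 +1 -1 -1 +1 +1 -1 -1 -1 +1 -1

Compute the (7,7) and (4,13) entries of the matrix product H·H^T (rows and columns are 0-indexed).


Row 4 of H: [-1, -1, 1, 1, 1, -1, 1, 1, -1, -1, -1, -1, -1, 1, -1, -1].
Row 7 of H: [1, -1, 1, -1, -1, -1, 1, -1, 1, -1, -1, 1, 1, 1, -1, 1].
Row 13 of H: [-1, 1, 1, -1, 1, 1, 1, -1, 1, -1, 1, -1, 1, 1, 1, -1].
(H·H^T)[7][7] = Σ_j H[7][j]·H[7][j] = (1)² + (-1)² + (1)² + (-1)² + (-1)² + (-1)² + (1)² + (-1)² + (1)² + (-1)² + (-1)² + (1)² + (1)² + (1)² + (-1)² + (1)² = 1 + 1 + 1 + 1 + 1 + 1 + 1 + 1 + 1 + 1 + 1 + 1 + 1 + 1 + 1 + 1 = 16.
(H·H^T)[4][13] = Σ_j H[4][j]·H[13][j] = (-1)·(-1) + (-1)·(1) + (1)·(1) + (1)·(-1) + (1)·(1) + (-1)·(1) + (1)·(1) + (1)·(-1) + (-1)·(1) + (-1)·(-1) + (-1)·(1) + (-1)·(-1) + (-1)·(1) + (1)·(1) + (-1)·(1) + (-1)·(-1) = 1 + -1 + 1 + -1 + 1 + -1 + 1 + -1 + -1 + 1 + -1 + 1 + -1 + 1 + -1 + 1 = 0.
So rows 4 and 13 are orthogonal; the diagonal entry equals n = 16.

(7,7) entry = 16; (4,13) entry = 0.


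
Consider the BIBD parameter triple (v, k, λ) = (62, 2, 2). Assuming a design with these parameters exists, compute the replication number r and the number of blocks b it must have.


Any 2-(v, k, λ) BIBD satisfies two necessary conditions:
  (i)  Each point sits in r blocks, and counting incidences through any fixed point gives r(k − 1) = λ(v − 1), so r = λ(v − 1)/(k − 1).
  (ii) Total incidences bk = vr, so b = vr/k.
Step 1: r = λ(v − 1)/(k − 1) = 2·(62 − 1)/(2 − 1) = 2·61/1 = 122/1 = 122.
Step 2: b = vr/k = 62·122/2 = 7564/2 = 3782.
Check integrality: r = 122 ∈ Z ✓, b = 3782 ∈ Z ✓.
(These identities are necessary conditions: they determine r and b for any design with these parameters, but do not by themselves prove that one exists.)

r = 122, b = 3782.


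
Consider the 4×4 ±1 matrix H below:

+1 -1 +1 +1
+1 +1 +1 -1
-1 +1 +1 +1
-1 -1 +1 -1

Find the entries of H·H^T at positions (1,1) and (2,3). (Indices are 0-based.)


Row 1 of H: [1, 1, 1, -1].
Row 2 of H: [-1, 1, 1, 1].
Row 3 of H: [-1, -1, 1, -1].
(H·H^T)[1][1] = Σ_j H[1][j]·H[1][j] = (1)² + (1)² + (1)² + (-1)² = 1 + 1 + 1 + 1 = 4.
(H·H^T)[2][3] = Σ_j H[2][j]·H[3][j] = (-1)·(-1) + (1)·(-1) + (1)·(1) + (1)·(-1) = 1 + -1 + 1 + -1 = 0.
So rows 2 and 3 are orthogonal; the diagonal entry equals n = 4.

(1,1) entry = 4; (2,3) entry = 0.


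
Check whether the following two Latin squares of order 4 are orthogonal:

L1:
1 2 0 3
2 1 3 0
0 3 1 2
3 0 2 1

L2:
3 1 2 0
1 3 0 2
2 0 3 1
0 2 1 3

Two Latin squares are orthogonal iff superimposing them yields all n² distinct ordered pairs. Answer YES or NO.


Form the n² = 16 superimposed pairs (L1[i][j], L2[i][j]), row by row (rows and columns indexed from 0):
row 0: (1,3) (2,1) (0,2) (3,0)
row 1: (2,1) (1,3) (3,0) (0,2)
row 2: (0,2) (3,0) (1,3) (2,1)
row 3: (3,0) (0,2) (2,1) (1,3)
Orthogonality requires all 16 pairs distinct.
But the pair (2,1) repeats: cell (0,1) has L1 = 2, L2 = 1, and cell (1,0) has L1 = 2, L2 = 1.
A repeated pair means some other pair never occurs (only 4 distinct pairs out of 16), so the squares are not orthogonal.
Conclusion: NO.

NO


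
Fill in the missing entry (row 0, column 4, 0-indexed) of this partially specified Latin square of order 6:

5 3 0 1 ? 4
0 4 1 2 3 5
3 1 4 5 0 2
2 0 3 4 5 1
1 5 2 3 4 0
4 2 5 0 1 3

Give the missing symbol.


Row 0 contains symbols [0, 1, 3, 4, 5] — missing [2].
Column 4 contains symbols [0, 1, 3, 4, 5] — missing [2].
The missing symbol must appear in both missing sets; intersection = [2].
Therefore the hidden value is 2.

Missing value = 2.


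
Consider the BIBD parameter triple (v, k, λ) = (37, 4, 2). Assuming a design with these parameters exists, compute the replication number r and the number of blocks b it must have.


Any 2-(v, k, λ) BIBD satisfies two necessary conditions:
  (i)  Each point sits in r blocks, and counting incidences through any fixed point gives r(k − 1) = λ(v − 1), so r = λ(v − 1)/(k − 1).
  (ii) Total incidences bk = vr, so b = vr/k.
Step 1: r = λ(v − 1)/(k − 1) = 2·(37 − 1)/(4 − 1) = 2·36/3 = 72/3 = 24.
Step 2: b = vr/k = 37·24/4 = 888/4 = 222.
Check integrality: r = 24 ∈ Z ✓, b = 222 ∈ Z ✓.
(These identities are necessary conditions: they determine r and b for any design with these parameters, but do not by themselves prove that one exists.)

r = 24, b = 222.


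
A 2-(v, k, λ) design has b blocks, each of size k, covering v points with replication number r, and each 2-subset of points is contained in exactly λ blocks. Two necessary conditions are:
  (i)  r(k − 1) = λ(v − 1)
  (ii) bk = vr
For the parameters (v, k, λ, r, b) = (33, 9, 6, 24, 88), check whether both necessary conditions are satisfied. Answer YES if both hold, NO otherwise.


Condition (i): r(k − 1) = 24·8 = 192; λ(v − 1) = 6·32 = 192. Match? YES.
Condition (ii): bk = 88·9 = 792; vr = 33·24 = 792. Match? YES.
Both conditions hold? YES.

YES


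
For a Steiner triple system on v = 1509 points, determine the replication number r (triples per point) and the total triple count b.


An STS(v) is a 2-(v, 3, 1) BIBD: block size k = 3, λ = 1.
Replication: r(k − 1) = λ(v − 1) ⇒ r·2 = 1509 − 1 = 1508 ⇒ r = 754.
Block count: b = v(v − 1)/6 = 1509·1508/6 = 2275572/6 = 379262.
(Check via bk = vr: 379262·3 = 1137786 = 1509·754 = 1137786 ✓.)

r = 754, b = 379262.


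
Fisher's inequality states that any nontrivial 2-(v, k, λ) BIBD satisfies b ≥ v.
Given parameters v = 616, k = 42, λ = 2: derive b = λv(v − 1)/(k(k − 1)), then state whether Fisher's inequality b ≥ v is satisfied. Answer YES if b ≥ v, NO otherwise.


r = λ(v − 1)/(k − 1) = 2·615/41 = 30.
b = vr/k = 616·30/42 = 440.
Fisher's inequality: b ≥ v ⇔ 440 ≥ 616? NO.

NO


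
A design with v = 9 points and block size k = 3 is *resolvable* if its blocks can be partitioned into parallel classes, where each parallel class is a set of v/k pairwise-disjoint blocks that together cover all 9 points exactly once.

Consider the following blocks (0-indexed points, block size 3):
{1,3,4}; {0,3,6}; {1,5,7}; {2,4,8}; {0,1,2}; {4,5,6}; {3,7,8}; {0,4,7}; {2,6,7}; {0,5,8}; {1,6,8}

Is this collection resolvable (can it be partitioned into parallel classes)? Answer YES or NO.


v = 9, block size k = 3, number of blocks = 11.
For resolvability, blocks must partition into parallel classes of size v/k = 3.
Total blocks must therefore be a multiple of 3: 11 = 3·3 + 2 ⇒ not divisible ✗.
Resolvable? NO.

NO


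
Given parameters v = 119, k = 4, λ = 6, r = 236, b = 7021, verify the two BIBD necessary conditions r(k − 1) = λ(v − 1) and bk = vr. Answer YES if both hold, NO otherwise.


Condition (i): r(k − 1) = 236·3 = 708; λ(v − 1) = 6·118 = 708. Match? YES.
Condition (ii): bk = 7021·4 = 28084; vr = 119·236 = 28084. Match? YES.
Both conditions hold? YES.

YES


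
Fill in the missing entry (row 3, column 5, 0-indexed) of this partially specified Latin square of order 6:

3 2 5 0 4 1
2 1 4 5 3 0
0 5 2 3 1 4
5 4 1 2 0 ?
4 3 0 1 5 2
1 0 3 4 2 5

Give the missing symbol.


Row 3 contains symbols [0, 1, 2, 4, 5] — missing [3].
Column 5 contains symbols [0, 1, 2, 4, 5] — missing [3].
The missing symbol must appear in both missing sets; intersection = [3].
Therefore the hidden value is 3.

Missing value = 3.


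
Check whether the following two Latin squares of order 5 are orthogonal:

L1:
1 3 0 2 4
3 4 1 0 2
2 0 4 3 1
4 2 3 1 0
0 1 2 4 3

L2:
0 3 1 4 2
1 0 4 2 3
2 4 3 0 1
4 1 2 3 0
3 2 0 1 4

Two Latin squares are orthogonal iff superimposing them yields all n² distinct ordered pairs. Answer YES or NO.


Form the n² = 25 superimposed pairs (L1[i][j], L2[i][j]), row by row (rows and columns indexed from 0):
row 0: (1,0) (3,3) (0,1) (2,4) (4,2)
row 1: (3,1) (4,0) (1,4) (0,2) (2,3)
row 2: (2,2) (0,4) (4,3) (3,0) (1,1)
row 3: (4,4) (2,1) (3,2) (1,3) (0,0)
row 4: (0,3) (1,2) (2,0) (4,1) (3,4)
Orthogonality requires all 25 pairs distinct.
Check by first coordinate: for each symbol s of L1, list the L2 entries in the n cells where L1 = s; they must all differ.
  L1 = 0: L2 entries (in reading order) 1, 2, 4, 0, 3 — all 5 distinct ✓
  L1 = 1: L2 entries (in reading order) 0, 4, 1, 3, 2 — all 5 distinct ✓
  L1 = 2: L2 entries (in reading order) 4, 3, 2, 1, 0 — all 5 distinct ✓
  L1 = 3: L2 entries (in reading order) 3, 1, 0, 2, 4 — all 5 distinct ✓
  L1 = 4: L2 entries (in reading order) 2, 0, 3, 4, 1 — all 5 distinct ✓
Every symbol of L1 meets every symbol of L2 exactly once, so all 25 pairs are distinct (25 of 25).
Conclusion: YES.

YES


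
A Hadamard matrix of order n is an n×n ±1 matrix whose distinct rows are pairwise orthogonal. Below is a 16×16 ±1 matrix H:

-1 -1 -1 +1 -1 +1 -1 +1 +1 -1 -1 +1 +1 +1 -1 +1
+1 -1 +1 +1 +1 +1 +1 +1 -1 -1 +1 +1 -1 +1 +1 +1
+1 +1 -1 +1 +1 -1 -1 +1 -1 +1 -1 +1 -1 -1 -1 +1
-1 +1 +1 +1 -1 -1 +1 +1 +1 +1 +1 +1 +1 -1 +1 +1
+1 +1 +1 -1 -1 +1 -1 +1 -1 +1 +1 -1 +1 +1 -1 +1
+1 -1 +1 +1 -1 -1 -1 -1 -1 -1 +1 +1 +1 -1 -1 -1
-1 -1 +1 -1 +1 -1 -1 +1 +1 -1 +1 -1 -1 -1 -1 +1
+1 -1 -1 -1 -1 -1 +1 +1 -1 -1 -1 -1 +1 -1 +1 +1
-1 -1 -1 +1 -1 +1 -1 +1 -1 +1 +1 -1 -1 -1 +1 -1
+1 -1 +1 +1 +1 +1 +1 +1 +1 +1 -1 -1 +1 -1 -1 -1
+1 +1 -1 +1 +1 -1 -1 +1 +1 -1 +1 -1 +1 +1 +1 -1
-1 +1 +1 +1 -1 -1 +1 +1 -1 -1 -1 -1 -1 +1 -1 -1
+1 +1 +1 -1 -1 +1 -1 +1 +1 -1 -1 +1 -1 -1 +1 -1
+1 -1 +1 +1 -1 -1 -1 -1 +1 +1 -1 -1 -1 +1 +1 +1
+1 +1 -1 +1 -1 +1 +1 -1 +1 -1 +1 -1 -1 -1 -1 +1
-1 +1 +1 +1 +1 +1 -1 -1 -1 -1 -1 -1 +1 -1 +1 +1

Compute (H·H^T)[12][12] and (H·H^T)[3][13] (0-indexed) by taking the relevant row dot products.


Row 3 of H: [-1, 1, 1, 1, -1, -1, 1, 1, 1, 1, 1, 1, 1, -1, 1, 1].
Row 12 of H: [1, 1, 1, -1, -1, 1, -1, 1, 1, -1, -1, 1, -1, -1, 1, -1].
Row 13 of H: [1, -1, 1, 1, -1, -1, -1, -1, 1, 1, -1, -1, -1, 1, 1, 1].
(H·H^T)[12][12] = Σ_j H[12][j]·H[12][j] = (1)² + (1)² + (1)² + (-1)² + (-1)² + (1)² + (-1)² + (1)² + (1)² + (-1)² + (-1)² + (1)² + (-1)² + (-1)² + (1)² + (-1)² = 1 + 1 + 1 + 1 + 1 + 1 + 1 + 1 + 1 + 1 + 1 + 1 + 1 + 1 + 1 + 1 = 16.
(H·H^T)[3][13] = Σ_j H[3][j]·H[13][j] = (-1)·(1) + (1)·(-1) + (1)·(1) + (1)·(1) + (-1)·(-1) + (-1)·(-1) + (1)·(-1) + (1)·(-1) + (1)·(1) + (1)·(1) + (1)·(-1) + (1)·(-1) + (1)·(-1) + (-1)·(1) + (1)·(1) + (1)·(1) = -1 + -1 + 1 + 1 + 1 + 1 + -1 + -1 + 1 + 1 + -1 + -1 + -1 + -1 + 1 + 1 = 0.
So rows 3 and 13 are orthogonal; the diagonal entry equals n = 16.

(12,12) entry = 16; (3,13) entry = 0.


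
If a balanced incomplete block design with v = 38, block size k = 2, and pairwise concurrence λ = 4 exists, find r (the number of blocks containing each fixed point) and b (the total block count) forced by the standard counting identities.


Any 2-(v, k, λ) BIBD satisfies two necessary conditions:
  (i)  Each point sits in r blocks, and counting incidences through any fixed point gives r(k − 1) = λ(v − 1), so r = λ(v − 1)/(k − 1).
  (ii) Total incidences bk = vr, so b = vr/k.
Step 1: r = λ(v − 1)/(k − 1) = 4·(38 − 1)/(2 − 1) = 4·37/1 = 148/1 = 148.
Step 2: b = vr/k = 38·148/2 = 5624/2 = 2812.
Check integrality: r = 148 ∈ Z ✓, b = 2812 ∈ Z ✓.
(These identities are necessary conditions: they determine r and b for any design with these parameters, but do not by themselves prove that one exists.)

r = 148, b = 2812.


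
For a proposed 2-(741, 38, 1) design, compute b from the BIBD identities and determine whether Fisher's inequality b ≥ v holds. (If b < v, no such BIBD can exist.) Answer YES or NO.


r = λ(v − 1)/(k − 1) = 1·740/37 = 20.
b = vr/k = 741·20/38 = 390.
Fisher's inequality: b ≥ v ⇔ 390 ≥ 741? NO.

NO


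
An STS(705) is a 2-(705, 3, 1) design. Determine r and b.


An STS(v) is a 2-(v, 3, 1) BIBD: block size k = 3, λ = 1.
Replication: r(k − 1) = λ(v − 1) ⇒ r·2 = 705 − 1 = 704 ⇒ r = 352.
Block count: bk = vr ⇒ b·3 = 705·352 = 248160 ⇒ b = 82720.

r = 352, b = 82720.


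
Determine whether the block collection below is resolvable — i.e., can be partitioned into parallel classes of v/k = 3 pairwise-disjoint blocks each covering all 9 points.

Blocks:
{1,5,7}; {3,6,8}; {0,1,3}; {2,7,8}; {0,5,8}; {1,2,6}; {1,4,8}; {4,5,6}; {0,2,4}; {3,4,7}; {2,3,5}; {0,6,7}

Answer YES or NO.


v = 9, block size k = 3, number of blocks = 12.
For resolvability, blocks must partition into parallel classes of size v/k = 3.
Total blocks must therefore be a multiple of 3: 12 = 3·4 + 0 ⇒ divisible ✓.
Greedy packing gives 4 candidate class(es). Each should be a full parallel class (size 3, covers all 9 points).
  Class 1 (3 blocks): {1,5,7}; {3,6,8}; {0,2,4}. Points covered: [0, 1, 2, 3, 4, 5, 6, 7, 8].
  Class 2 (3 blocks): {0,1,3}; {2,7,8}; {4,5,6}. Points covered: [0, 1, 2, 3, 4, 5, 6, 7, 8].
  Class 3 (3 blocks): {0,5,8}; {1,2,6}; {3,4,7}. Points covered: [0, 1, 2, 3, 4, 5, 6, 7, 8].
  Class 4 (3 blocks): {1,4,8}; {2,3,5}; {0,6,7}. Points covered: [0, 1, 2, 3, 4, 5, 6, 7, 8].
All classes full (size 3)? YES. All classes cover every point? YES.
Resolvable? YES.

YES


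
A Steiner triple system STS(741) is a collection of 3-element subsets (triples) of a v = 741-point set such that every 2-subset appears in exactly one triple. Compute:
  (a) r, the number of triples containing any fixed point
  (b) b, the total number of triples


An STS(v) is a 2-(v, 3, 1) BIBD: block size k = 3, λ = 1.
Replication: r(k − 1) = λ(v − 1) ⇒ r·2 = 741 − 1 = 740 ⇒ r = 370.
Block count: b = v(v − 1)/6 = 741·740/6 = 548340/6 = 91390.
(Check via bk = vr: 91390·3 = 274170 = 741·370 = 274170 ✓.)

r = 370, b = 91390.


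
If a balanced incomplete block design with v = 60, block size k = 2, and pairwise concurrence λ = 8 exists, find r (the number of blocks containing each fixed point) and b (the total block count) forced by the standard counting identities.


Any 2-(v, k, λ) BIBD satisfies two necessary conditions:
  (i)  Each point sits in r blocks, and counting incidences through any fixed point gives r(k − 1) = λ(v − 1), so r = λ(v − 1)/(k − 1).
  (ii) Total incidences bk = vr, so b = vr/k.
Step 1: r = λ(v − 1)/(k − 1) = 8·(60 − 1)/(2 − 1) = 8·59/1 = 472/1 = 472.
Step 2: b = vr/k = 60·472/2 = 28320/2 = 14160.
Check integrality: r = 472 ∈ Z ✓, b = 14160 ∈ Z ✓.
(These identities are necessary conditions: they determine r and b for any design with these parameters, but do not by themselves prove that one exists.)

r = 472, b = 14160.


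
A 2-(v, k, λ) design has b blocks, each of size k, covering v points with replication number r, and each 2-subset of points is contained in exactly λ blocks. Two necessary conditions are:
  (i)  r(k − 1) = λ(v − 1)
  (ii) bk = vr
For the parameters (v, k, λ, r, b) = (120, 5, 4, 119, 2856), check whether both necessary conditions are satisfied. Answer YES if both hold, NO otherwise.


Condition (i): r(k − 1) = 119·4 = 476; λ(v − 1) = 4·119 = 476. Match? YES.
Condition (ii): bk = 2856·5 = 14280; vr = 120·119 = 14280. Match? YES.
Both conditions hold? YES.

YES


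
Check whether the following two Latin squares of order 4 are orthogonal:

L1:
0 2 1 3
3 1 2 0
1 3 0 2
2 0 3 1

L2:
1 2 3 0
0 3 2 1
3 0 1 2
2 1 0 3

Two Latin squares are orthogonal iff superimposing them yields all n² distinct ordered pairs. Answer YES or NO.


Form the n² = 16 superimposed pairs (L1[i][j], L2[i][j]), row by row (rows and columns indexed from 0):
row 0: (0,1) (2,2) (1,3) (3,0)
row 1: (3,0) (1,3) (2,2) (0,1)
row 2: (1,3) (3,0) (0,1) (2,2)
row 3: (2,2) (0,1) (3,0) (1,3)
Orthogonality requires all 16 pairs distinct.
But the pair (3,0) repeats: cell (0,3) has L1 = 3, L2 = 0, and cell (1,0) has L1 = 3, L2 = 0.
A repeated pair means some other pair never occurs (only 4 distinct pairs out of 16), so the squares are not orthogonal.
Conclusion: NO.

NO


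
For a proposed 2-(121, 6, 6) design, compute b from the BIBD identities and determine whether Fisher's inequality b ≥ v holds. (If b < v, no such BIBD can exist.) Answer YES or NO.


b = λv(v − 1)/(k(k − 1)) = 6·121·120/(6·5) = 87120/30 = 2904.
Compare with v = 121: b ≥ v, so Fisher's inequality holds.

YES


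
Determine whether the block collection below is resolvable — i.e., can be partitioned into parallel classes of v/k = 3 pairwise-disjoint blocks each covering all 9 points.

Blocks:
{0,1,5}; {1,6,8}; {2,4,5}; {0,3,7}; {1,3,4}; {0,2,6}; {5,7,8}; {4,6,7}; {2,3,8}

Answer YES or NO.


v = 9, block size k = 3, number of blocks = 9.
For resolvability, blocks must partition into parallel classes of size v/k = 3.
Total blocks must therefore be a multiple of 3: 9 = 3·3 + 0 ⇒ divisible ✓.
Greedy packing gives 3 candidate class(es). Each should be a full parallel class (size 3, covers all 9 points).
  Class 1 (3 blocks): {0,1,5}; {4,6,7}; {2,3,8}. Points covered: [0, 1, 2, 3, 4, 5, 6, 7, 8].
  Class 2 (3 blocks): {1,6,8}; {2,4,5}; {0,3,7}. Points covered: [0, 1, 2, 3, 4, 5, 6, 7, 8].
  Class 3 (3 blocks): {1,3,4}; {0,2,6}; {5,7,8}. Points covered: [0, 1, 2, 3, 4, 5, 6, 7, 8].
All classes full (size 3)? YES. All classes cover every point? YES.
Resolvable? YES.

YES


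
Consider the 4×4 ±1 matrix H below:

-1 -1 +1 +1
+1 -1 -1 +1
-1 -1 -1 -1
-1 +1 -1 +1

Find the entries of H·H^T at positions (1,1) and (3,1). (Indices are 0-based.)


Row 1 of H: [1, -1, -1, 1].
Row 3 of H: [-1, 1, -1, 1].
(H·H^T)[1][1] = Σ_j H[1][j]·H[1][j] = (1)² + (-1)² + (-1)² + (1)² = 1 + 1 + 1 + 1 = 4.
(H·H^T)[3][1] = Σ_j H[3][j]·H[1][j] = (-1)·(1) + (1)·(-1) + (-1)·(-1) + (1)·(1) = -1 + -1 + 1 + 1 = 0.
So rows 3 and 1 are orthogonal; the diagonal entry equals n = 4.

(1,1) entry = 4; (3,1) entry = 0.


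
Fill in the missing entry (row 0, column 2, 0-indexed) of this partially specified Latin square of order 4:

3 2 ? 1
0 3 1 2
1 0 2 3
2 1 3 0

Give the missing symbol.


Row 0 contains symbols [1, 2, 3] — missing [0].
Column 2 contains symbols [1, 2, 3] — missing [0].
The missing symbol must appear in both missing sets; intersection = [0].
Therefore the hidden value is 0.

Missing value = 0.


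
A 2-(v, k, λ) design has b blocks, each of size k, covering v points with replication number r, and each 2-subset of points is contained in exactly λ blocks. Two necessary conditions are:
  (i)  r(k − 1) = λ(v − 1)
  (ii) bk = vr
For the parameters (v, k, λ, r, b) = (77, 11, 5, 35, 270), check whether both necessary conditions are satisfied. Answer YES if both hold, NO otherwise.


Condition (i): r(k − 1) = 35·10 = 350; λ(v − 1) = 5·76 = 380. Match? NO.
Condition (ii): bk = 270·11 = 2970; vr = 77·35 = 2695. Match? NO.
Both conditions hold? NO.

NO


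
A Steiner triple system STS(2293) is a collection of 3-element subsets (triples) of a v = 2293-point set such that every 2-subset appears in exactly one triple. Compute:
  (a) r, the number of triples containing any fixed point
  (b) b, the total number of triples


An STS(v) is a 2-(v, 3, 1) BIBD: block size k = 3, λ = 1.
Replication: r(k − 1) = λ(v − 1) ⇒ r·2 = 2293 − 1 = 2292 ⇒ r = 1146.
Block count: b = v(v − 1)/6 = 2293·2292/6 = 5255556/6 = 875926.
(Check via bk = vr: 875926·3 = 2627778 = 2293·1146 = 2627778 ✓.)

r = 1146, b = 875926.


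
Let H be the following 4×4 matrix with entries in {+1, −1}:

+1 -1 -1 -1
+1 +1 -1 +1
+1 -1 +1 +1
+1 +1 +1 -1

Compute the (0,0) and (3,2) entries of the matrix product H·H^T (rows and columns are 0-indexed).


Row 0 of H: [1, -1, -1, -1].
Row 2 of H: [1, -1, 1, 1].
Row 3 of H: [1, 1, 1, -1].
(H·H^T)[0][0] = Σ_j H[0][j]·H[0][j] = (1)² + (-1)² + (-1)² + (-1)² = 1 + 1 + 1 + 1 = 4.
(H·H^T)[3][2] = Σ_j H[3][j]·H[2][j] = (1)·(1) + (1)·(-1) + (1)·(1) + (-1)·(1) = 1 + -1 + 1 + -1 = 0.
So rows 3 and 2 are orthogonal; the diagonal entry equals n = 4.

(0,0) entry = 4; (3,2) entry = 0.


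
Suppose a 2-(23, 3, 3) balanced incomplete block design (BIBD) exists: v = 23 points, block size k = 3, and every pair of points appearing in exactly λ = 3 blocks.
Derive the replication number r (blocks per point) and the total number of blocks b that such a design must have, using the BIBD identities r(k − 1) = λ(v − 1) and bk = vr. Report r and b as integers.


Any 2-(v, k, λ) BIBD satisfies two necessary conditions:
  (i)  Each point sits in r blocks, and counting incidences through any fixed point gives r(k − 1) = λ(v − 1), so r = λ(v − 1)/(k − 1).
  (ii) Total incidences bk = vr, so b = vr/k.
Step 1: r = λ(v − 1)/(k − 1) = 3·(23 − 1)/(3 − 1) = 3·22/2 = 66/2 = 33.
Step 2: b = vr/k = 23·33/3 = 759/3 = 253.
Check integrality: r = 33 ∈ Z ✓, b = 253 ∈ Z ✓.
(These identities are necessary conditions: they determine r and b for any design with these parameters, but do not by themselves prove that one exists.)

r = 33, b = 253.


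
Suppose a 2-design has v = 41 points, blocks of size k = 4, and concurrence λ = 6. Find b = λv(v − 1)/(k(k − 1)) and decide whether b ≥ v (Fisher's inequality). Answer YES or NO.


r = λ(v − 1)/(k − 1) = 6·40/3 = 80.
b = vr/k = 41·80/4 = 820.
Fisher's inequality: b ≥ v ⇔ 820 ≥ 41? YES.

YES


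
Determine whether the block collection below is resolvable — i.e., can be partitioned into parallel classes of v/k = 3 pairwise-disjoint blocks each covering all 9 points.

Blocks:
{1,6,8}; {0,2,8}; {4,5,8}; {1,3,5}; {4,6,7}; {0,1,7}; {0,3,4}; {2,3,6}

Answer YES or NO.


v = 9, block size k = 3, number of blocks = 8.
For resolvability, blocks must partition into parallel classes of size v/k = 3.
Total blocks must therefore be a multiple of 3: 8 = 3·2 + 2 ⇒ not divisible ✗.
Resolvable? NO.

NO


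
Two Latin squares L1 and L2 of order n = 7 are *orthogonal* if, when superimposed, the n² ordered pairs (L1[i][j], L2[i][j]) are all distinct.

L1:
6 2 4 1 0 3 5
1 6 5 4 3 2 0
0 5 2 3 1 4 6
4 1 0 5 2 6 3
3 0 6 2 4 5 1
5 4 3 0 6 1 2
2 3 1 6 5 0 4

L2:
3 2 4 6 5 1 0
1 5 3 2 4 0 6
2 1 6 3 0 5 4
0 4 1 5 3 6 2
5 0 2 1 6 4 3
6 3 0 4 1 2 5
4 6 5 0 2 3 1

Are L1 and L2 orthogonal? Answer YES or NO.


Form the n² = 49 superimposed pairs (L1[i][j], L2[i][j]), row by row (rows and columns indexed from 0):
row 0: (6,3) (2,2) (4,4) (1,6) (0,5) (3,1) (5,0)
row 1: (1,1) (6,5) (5,3) (4,2) (3,4) (2,0) (0,6)
row 2: (0,2) (5,1) (2,6) (3,3) (1,0) (4,5) (6,4)
row 3: (4,0) (1,4) (0,1) (5,5) (2,3) (6,6) (3,2)
row 4: (3,5) (0,0) (6,2) (2,1) (4,6) (5,4) (1,3)
row 5: (5,6) (4,3) (3,0) (0,4) (6,1) (1,2) (2,5)
row 6: (2,4) (3,6) (1,5) (6,0) (5,2) (0,3) (4,1)
Orthogonality requires all 49 pairs distinct.
Check by first coordinate: for each symbol s of L1, list the L2 entries in the n cells where L1 = s; they must all differ.
  L1 = 0: L2 entries (in reading order) 5, 6, 2, 1, 0, 4, 3 — all 7 distinct ✓
  L1 = 1: L2 entries (in reading order) 6, 1, 0, 4, 3, 2, 5 — all 7 distinct ✓
  L1 = 2: L2 entries (in reading order) 2, 0, 6, 3, 1, 5, 4 — all 7 distinct ✓
  L1 = 3: L2 entries (in reading order) 1, 4, 3, 2, 5, 0, 6 — all 7 distinct ✓
  L1 = 4: L2 entries (in reading order) 4, 2, 5, 0, 6, 3, 1 — all 7 distinct ✓
  L1 = 5: L2 entries (in reading order) 0, 3, 1, 5, 4, 6, 2 — all 7 distinct ✓
  L1 = 6: L2 entries (in reading order) 3, 5, 4, 6, 2, 1, 0 — all 7 distinct ✓
Every symbol of L1 meets every symbol of L2 exactly once, so all 49 pairs are distinct (49 of 49).
Conclusion: YES.

YES


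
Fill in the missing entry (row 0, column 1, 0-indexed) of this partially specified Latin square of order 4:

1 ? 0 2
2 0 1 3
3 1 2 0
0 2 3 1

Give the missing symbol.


Row 0 contains symbols [0, 1, 2] — missing [3].
Column 1 contains symbols [0, 1, 2] — missing [3].
The missing symbol must appear in both missing sets; intersection = [3].
Therefore the hidden value is 3.

Missing value = 3.


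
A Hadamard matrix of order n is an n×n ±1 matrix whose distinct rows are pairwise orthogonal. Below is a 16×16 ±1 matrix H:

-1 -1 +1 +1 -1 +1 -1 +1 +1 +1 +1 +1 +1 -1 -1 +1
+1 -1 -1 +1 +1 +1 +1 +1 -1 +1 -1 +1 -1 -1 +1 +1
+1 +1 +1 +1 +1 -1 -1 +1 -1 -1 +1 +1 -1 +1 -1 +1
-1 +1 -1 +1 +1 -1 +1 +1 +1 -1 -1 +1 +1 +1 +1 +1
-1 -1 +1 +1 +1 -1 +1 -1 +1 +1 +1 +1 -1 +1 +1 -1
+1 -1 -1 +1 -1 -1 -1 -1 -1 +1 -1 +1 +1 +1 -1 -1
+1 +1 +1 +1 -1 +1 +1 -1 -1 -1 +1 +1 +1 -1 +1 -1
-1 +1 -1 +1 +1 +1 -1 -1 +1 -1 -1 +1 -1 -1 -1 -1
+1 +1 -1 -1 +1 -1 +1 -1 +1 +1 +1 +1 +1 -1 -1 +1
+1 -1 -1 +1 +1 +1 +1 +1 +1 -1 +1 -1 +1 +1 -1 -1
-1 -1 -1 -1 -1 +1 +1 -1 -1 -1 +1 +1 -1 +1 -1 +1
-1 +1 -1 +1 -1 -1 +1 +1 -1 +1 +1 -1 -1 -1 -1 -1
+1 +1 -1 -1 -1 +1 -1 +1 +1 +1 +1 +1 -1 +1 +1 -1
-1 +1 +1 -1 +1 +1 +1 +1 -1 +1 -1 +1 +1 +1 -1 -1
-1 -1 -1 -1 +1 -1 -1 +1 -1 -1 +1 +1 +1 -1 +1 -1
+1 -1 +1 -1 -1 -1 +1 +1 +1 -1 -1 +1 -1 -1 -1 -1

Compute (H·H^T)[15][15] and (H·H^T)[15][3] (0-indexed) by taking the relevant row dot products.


Row 3 of H: [-1, 1, -1, 1, 1, -1, 1, 1, 1, -1, -1, 1, 1, 1, 1, 1].
Row 15 of H: [1, -1, 1, -1, -1, -1, 1, 1, 1, -1, -1, 1, -1, -1, -1, -1].
(H·H^T)[15][15] = Σ_j H[15][j]·H[15][j] = (1)² + (-1)² + (1)² + (-1)² + (-1)² + (-1)² + (1)² + (1)² + (1)² + (-1)² + (-1)² + (1)² + (-1)² + (-1)² + (-1)² + (-1)² = 1 + 1 + 1 + 1 + 1 + 1 + 1 + 1 + 1 + 1 + 1 + 1 + 1 + 1 + 1 + 1 = 16.
(H·H^T)[15][3] = Σ_j H[15][j]·H[3][j] = (1)·(-1) + (-1)·(1) + (1)·(-1) + (-1)·(1) + (-1)·(1) + (-1)·(-1) + (1)·(1) + (1)·(1) + (1)·(1) + (-1)·(-1) + (-1)·(-1) + (1)·(1) + (-1)·(1) + (-1)·(1) + (-1)·(1) + (-1)·(1) = -1 + -1 + -1 + -1 + -1 + 1 + 1 + 1 + 1 + 1 + 1 + 1 + -1 + -1 + -1 + -1 = -2.
Rows 15 and 3 are not orthogonal (dot product = -2 ≠ 0), so H is not a Hadamard matrix.

(15,15) entry = 16; (15,3) entry = -2.


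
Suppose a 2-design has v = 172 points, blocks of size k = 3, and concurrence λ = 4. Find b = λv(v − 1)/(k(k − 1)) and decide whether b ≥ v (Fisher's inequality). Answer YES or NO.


b = λv(v − 1)/(k(k − 1)) = 4·172·171/(3·2) = 117648/6 = 19608.
Compare with v = 172: b ≥ v, so Fisher's inequality holds.

YES


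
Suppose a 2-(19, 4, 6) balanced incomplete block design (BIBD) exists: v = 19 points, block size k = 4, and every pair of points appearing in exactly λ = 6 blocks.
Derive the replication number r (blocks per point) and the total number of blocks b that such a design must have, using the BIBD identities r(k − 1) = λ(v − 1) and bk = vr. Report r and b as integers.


Any 2-(v, k, λ) BIBD satisfies two necessary conditions:
  (i)  Each point sits in r blocks, and counting incidences through any fixed point gives r(k − 1) = λ(v − 1), so r = λ(v − 1)/(k − 1).
  (ii) Total incidences bk = vr, so b = vr/k.
Step 1: r = λ(v − 1)/(k − 1) = 6·(19 − 1)/(4 − 1) = 6·18/3 = 108/3 = 36.
Step 2: b = vr/k = 19·36/4 = 684/4 = 171.
Check integrality: r = 36 ∈ Z ✓, b = 171 ∈ Z ✓.
(These identities are necessary conditions: they determine r and b for any design with these parameters, but do not by themselves prove that one exists.)

r = 36, b = 171.
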